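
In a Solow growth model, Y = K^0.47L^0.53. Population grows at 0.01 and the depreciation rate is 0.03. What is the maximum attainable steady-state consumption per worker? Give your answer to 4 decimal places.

Capital per worker breaks even when investment replaces (n + δ)·k; here n + δ = 0.04.
Maximizing c = f(k) − (n+δ)·k gives f'(k) = n+δ, i.e. 0.47·k^(0.47−1) = 0.04, so k_gold = (0.47/0.04)^(1/0.53) ≈ 104.4574.
y_gold = 104.4574^0.47 ≈ 8.8900.
c_gold = y_gold − (n+δ)·k_gold = 8.8900 − 0.04·104.4574 ≈ 4.7117.

c_gold ≈ 4.7117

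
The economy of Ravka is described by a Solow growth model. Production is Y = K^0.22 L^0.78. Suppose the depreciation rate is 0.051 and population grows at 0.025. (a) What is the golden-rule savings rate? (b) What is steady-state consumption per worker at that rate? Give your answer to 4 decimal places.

(a) s_gold = 0.2200; (b) c_gold ≈ 1.0527

n + δ = 0.025 + 0.051 = 0.076.
For Cobb-Douglas, s_gold equals capital's share: s_gold = 0.22.
Maximizing c = f(k) − (n+δ)·k gives f'(k) = n+δ, i.e. 0.22·k^(0.22−1) = 0.076, so k_gold = (0.22/0.076)^(1/0.78) ≈ 3.9067.
y_gold = 3.9067^0.22 ≈ 1.3496; c_gold = (1−0.22)·y_gold ≈ 1.0527.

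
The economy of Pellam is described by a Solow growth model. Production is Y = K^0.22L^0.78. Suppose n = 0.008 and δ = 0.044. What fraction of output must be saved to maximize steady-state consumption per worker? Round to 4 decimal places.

s_gold = 0.2200

n + δ = 0.008 + 0.044 = 0.052.
At the golden rule MPK = n+δ, and in any Cobb-Douglas steady state s = (n+δ)·k/y = MPK·k/y = capital's share 0.22.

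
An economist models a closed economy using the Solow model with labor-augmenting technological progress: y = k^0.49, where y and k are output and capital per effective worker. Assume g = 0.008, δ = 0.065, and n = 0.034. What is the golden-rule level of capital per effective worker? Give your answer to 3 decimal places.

The effective depreciation rate is n + g + δ = 0.034 + 0.008 + 0.065 = 0.107.
At the golden rule the marginal product of capital equals n+g+δ: 0.49·k^(0.49−1) = 0.107. Solving, k_gold = (0.49/0.107)^(1/0.51) ≈ 19.7565.

k_gold ≈ 19.757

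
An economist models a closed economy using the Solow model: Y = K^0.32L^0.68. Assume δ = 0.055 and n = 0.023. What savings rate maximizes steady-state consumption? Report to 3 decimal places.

Capital per worker breaks even when investment replaces (n + δ)·k; here n + δ = 0.078.
At the golden rule MPK = n+δ, and in any Cobb-Douglas steady state s = (n+δ)·k/y = MPK·k/y = capital's share 0.32.

s_gold = 0.320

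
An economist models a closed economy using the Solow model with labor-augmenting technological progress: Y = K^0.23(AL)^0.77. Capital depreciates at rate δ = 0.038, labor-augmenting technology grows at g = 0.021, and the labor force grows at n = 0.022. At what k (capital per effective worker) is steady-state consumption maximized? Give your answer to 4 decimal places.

k_gold ≈ 3.8782

Break-even investment rate: n + g + δ = 0.022 + 0.021 + 0.038 = 0.081.
At the golden rule the marginal product of capital equals n+g+δ: 0.23·k^(0.23−1) = 0.081. Solving, k_gold = (0.23/0.081)^(1/0.77) ≈ 3.8782.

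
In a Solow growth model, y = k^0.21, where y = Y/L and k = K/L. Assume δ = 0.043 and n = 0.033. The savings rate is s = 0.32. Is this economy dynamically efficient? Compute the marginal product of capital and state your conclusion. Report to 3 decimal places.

dynamically inefficient; MPK ≈ 0.050

Break-even investment rate: n + δ = 0.033 + 0.043 = 0.076.
Steady-state k*: s·k^0.21 = 0.076·k gives k* = (0.32/0.076)^(1/0.79) ≈ 6.1702.
MPK = 0.21·6.1702^(-0.79) ≈ 0.0499.
MPK < n+δ = 0.076, so the economy is dynamically inefficient (over-saving).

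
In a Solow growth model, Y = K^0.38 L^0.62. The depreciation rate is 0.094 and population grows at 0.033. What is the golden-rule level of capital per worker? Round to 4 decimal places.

Capital per worker breaks even when investment replaces (n + δ)·k; here n + δ = 0.127.
Maximizing c = f(k) − (n+δ)·k gives f'(k) = n+δ, i.e. 0.38·k^(0.38−1) = 0.127, so k_gold = (0.38/0.127)^(1/0.62) ≈ 5.8575.

k_gold ≈ 5.8575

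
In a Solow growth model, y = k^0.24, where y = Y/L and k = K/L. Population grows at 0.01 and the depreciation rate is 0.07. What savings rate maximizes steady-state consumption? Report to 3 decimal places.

n + δ = 0.01 + 0.07 = 0.08.
At the golden rule MPK = n+δ, and in any Cobb-Douglas steady state s = (n+δ)·k/y = MPK·k/y = capital's share 0.24.

s_gold = 0.240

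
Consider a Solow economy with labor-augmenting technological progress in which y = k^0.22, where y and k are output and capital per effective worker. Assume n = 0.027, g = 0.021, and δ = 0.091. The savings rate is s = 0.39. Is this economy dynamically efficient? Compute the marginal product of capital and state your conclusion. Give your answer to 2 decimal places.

The effective depreciation rate is n + g + δ = 0.027 + 0.021 + 0.091 = 0.139.
Steady-state k*: s·k^0.22 = 0.139·k gives k* = (0.39/0.139)^(1/0.78) ≈ 3.7534.
MPK = 0.22·3.7534^(-0.78) ≈ 0.0784.
MPK < n+g+δ = 0.139, so the economy is dynamically inefficient (over-saving).

dynamically inefficient; MPK ≈ 0.08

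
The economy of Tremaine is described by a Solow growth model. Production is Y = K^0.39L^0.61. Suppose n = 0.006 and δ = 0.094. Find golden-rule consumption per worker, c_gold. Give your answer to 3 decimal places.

Capital per worker breaks even when investment replaces (n + δ)·k; here n + δ = 0.1.
Maximizing c = f(k) − (n+δ)·k gives f'(k) = n+δ, i.e. 0.39·k^(0.39−1) = 0.1, so k_gold = (0.39/0.1)^(1/0.61) ≈ 9.3102.
y_gold = 9.3102^0.39 ≈ 2.3872.
c_gold = y_gold − (n+δ)·k_gold = 2.3872 − 0.1·9.3102 ≈ 1.4562.

c_gold ≈ 1.456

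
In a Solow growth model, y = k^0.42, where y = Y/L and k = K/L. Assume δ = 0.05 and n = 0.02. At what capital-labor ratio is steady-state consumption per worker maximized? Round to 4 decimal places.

k_gold ≈ 21.9604

Break-even investment rate: n + δ = 0.02 + 0.05 = 0.07.
Setting f'(k) = n+δ gives 0.42·k^(0.42−1) = 0.07, hence k_gold = (0.42/0.07)^(1/0.58) ≈ 21.9604.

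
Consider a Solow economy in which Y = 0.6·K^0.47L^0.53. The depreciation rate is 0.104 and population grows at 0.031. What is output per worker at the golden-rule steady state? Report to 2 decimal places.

n + δ = 0.031 + 0.104 = 0.135.
Maximizing c = f(k) − (n+δ)·k gives f'(k) = n+δ, i.e. 0.47·0.6·k^(0.47−1) = 0.135, so k_gold = (0.47·0.6/0.135)^(1/0.53) ≈ 4.0143.
Output: y_gold = 0.6·k_gold^0.47 = 0.6·4.0143^0.47 ≈ 1.1531.

y_gold ≈ 1.15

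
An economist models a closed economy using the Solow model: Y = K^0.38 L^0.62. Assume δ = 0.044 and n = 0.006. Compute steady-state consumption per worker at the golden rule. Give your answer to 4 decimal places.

The effective depreciation rate is n + δ = 0.006 + 0.044 = 0.05.
At the golden rule the marginal product of capital equals n+δ: 0.38·k^(0.38−1) = 0.05. Solving, k_gold = (0.38/0.05)^(1/0.62) ≈ 26.3431.
y_gold = 26.3431^0.38 ≈ 3.4662.
c_gold = y_gold − (n+δ)·k_gold = 3.4662 − 0.05·26.3431 ≈ 2.1490.

c_gold ≈ 2.1490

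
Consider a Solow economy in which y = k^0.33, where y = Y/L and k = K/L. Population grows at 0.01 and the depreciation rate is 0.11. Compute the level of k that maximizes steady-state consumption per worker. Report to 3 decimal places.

k_gold ≈ 4.526

Break-even investment rate: n + δ = 0.01 + 0.11 = 0.12.
Maximizing c = f(k) − (n+δ)·k gives f'(k) = n+δ, i.e. 0.33·k^(0.33−1) = 0.12, so k_gold = (0.33/0.12)^(1/0.67) ≈ 4.5261.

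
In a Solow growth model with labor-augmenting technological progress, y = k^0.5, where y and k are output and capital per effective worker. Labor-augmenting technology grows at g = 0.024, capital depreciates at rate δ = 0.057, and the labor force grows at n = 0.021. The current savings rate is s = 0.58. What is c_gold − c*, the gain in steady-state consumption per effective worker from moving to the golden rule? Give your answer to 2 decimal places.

Δc ≈ 0.06

The effective depreciation rate is n + g + δ = 0.021 + 0.024 + 0.057 = 0.102.
Current steady state (s = 0.58): k* = (0.58/0.102)^(1/0.5) ≈ 32.3337, y* = 32.3337^0.5 ≈ 5.6863, c* = (1−0.58)·5.6863 ≈ 2.3882.
At the golden rule the marginal product of capital equals n+g+δ: 0.5·k^(0.5−1) = 0.102. Solving, k_gold = (0.5/0.102)^(1/0.5) ≈ 24.0292.
y_gold = 24.0292^0.5 ≈ 4.9020, c_gold = y_gold − 0.102·k_gold ≈ 2.4510.
Gain: Δc = 2.4510 − 2.3882 ≈ 0.0627.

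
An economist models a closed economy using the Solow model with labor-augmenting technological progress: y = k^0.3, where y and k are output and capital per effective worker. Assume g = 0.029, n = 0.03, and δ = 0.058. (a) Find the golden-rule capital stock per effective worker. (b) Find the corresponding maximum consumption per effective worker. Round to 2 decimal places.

(a) k_gold ≈ 3.84; (b) c_gold ≈ 1.05

Break-even investment rate: n + g + δ = 0.03 + 0.029 + 0.058 = 0.117.
Maximizing c = f(k) − (n+g+δ)·k gives f'(k) = n+g+δ, i.e. 0.3·k^(0.3−1) = 0.117, so k_gold = (0.3/0.117)^(1/0.7) ≈ 3.8388.
y_gold = 3.8388^0.3 ≈ 1.4971; c_gold = y_gold − 0.117·k_gold ≈ 1.0480.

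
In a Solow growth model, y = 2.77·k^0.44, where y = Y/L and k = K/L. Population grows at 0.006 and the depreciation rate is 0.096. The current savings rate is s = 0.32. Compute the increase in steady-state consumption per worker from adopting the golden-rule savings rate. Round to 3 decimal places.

Δc ≈ 0.594

The effective depreciation rate is n + δ = 0.006 + 0.096 = 0.102.
Current steady state (s = 0.32): k* = (0.32·2.77/0.102)^(1/0.56) ≈ 47.5159, y* = 2.77·47.5159^0.44 ≈ 15.1457, c* = (1−0.32)·15.1457 ≈ 10.2991.
Golden rule sets MPK = n+δ: 0.44·2.77·k^(0.44−1) = 0.102, so k_gold = (0.44·2.77/0.102)^(1/0.56) ≈ 83.9088.
y_gold = 2.77·83.9088^0.44 ≈ 19.4516, c_gold = y_gold − 0.102·k_gold ≈ 10.8929.
Gain: Δc = 10.8929 − 10.2991 ≈ 0.5938.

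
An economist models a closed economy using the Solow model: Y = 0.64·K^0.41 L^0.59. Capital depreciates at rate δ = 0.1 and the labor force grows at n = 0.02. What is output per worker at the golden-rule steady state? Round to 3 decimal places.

Break-even investment rate: n + δ = 0.02 + 0.1 = 0.12.
Maximizing c = f(k) − (n+δ)·k gives f'(k) = n+δ, i.e. 0.41·0.64·k^(0.41−1) = 0.12, so k_gold = (0.41·0.64/0.12)^(1/0.59) ≈ 3.7662.
Output: y_gold = 0.64·k_gold^0.41 = 0.64·3.7662^0.41 ≈ 1.1023.

y_gold ≈ 1.102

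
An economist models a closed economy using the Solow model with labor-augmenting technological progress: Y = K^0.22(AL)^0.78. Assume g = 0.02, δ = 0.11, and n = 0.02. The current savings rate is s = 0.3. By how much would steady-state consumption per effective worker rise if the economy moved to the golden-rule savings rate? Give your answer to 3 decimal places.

The effective depreciation rate is n + g + δ = 0.02 + 0.02 + 0.11 = 0.15.
Current steady state (s = 0.3): k* = (0.3/0.15)^(1/0.78) ≈ 2.4318, y* = 2.4318^0.22 ≈ 1.2159, c* = (1−0.3)·1.2159 ≈ 0.8511.
At the golden rule the marginal product of capital equals n+g+δ: 0.22·k^(0.22−1) = 0.15. Solving, k_gold = (0.22/0.15)^(1/0.78) ≈ 1.6340.
y_gold = 1.6340^0.22 ≈ 1.1141, c_gold = y_gold − 0.15·k_gold ≈ 0.8690.
Gain: Δc = 0.8690 − 0.8511 ≈ 0.0178.

Δc ≈ 0.018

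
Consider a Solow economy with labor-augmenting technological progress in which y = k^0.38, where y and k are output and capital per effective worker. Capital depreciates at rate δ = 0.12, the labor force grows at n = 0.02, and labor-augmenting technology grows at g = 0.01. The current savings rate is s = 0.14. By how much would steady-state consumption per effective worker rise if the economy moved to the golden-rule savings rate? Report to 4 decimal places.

The effective depreciation rate is n + g + δ = 0.02 + 0.01 + 0.12 = 0.15.
Current steady state (s = 0.14): k* = (0.14/0.15)^(1/0.62) ≈ 0.8947, y* = 0.8947^0.38 ≈ 0.9586, c* = (1−0.14)·0.9586 ≈ 0.8244.
Golden rule sets MPK = n+g+δ: 0.38·k^(0.38−1) = 0.15, so k_gold = (0.38/0.15)^(1/0.62) ≈ 4.4783.
y_gold = 4.4783^0.38 ≈ 1.7678, c_gold = y_gold − 0.15·k_gold ≈ 1.0960.
Gain: Δc = 1.0960 − 0.8244 ≈ 0.2716.

Δc ≈ 0.2716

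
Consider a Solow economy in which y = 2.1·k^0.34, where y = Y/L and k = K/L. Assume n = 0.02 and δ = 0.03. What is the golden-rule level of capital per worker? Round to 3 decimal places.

k_gold ≈ 56.181

Capital per worker breaks even when investment replaces (n + δ)·k; here n + δ = 0.05.
Golden rule sets MPK = n+δ: 0.34·2.1·k^(0.34−1) = 0.05, so k_gold = (0.34·2.1/0.05)^(1/0.66) ≈ 56.1808.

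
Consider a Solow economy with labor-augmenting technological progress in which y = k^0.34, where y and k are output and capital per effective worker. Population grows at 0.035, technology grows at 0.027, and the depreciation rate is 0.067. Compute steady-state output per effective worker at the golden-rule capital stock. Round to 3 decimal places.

Break-even investment rate: n + g + δ = 0.035 + 0.027 + 0.067 = 0.129.
Maximizing c = f(k) − (n+g+δ)·k gives f'(k) = n+g+δ, i.e. 0.34·k^(0.34−1) = 0.129, so k_gold = (0.34/0.129)^(1/0.66) ≈ 4.3422.
Output: y_gold = k_gold^0.34 = 4.3422^0.34 ≈ 1.6475.

y_gold ≈ 1.647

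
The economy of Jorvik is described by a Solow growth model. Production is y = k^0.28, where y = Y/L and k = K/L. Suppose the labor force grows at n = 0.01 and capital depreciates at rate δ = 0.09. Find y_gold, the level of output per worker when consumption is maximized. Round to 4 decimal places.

y_gold ≈ 1.4924

The effective depreciation rate is n + δ = 0.01 + 0.09 = 0.1.
Golden rule sets MPK = n+δ: 0.28·k^(0.28−1) = 0.1, so k_gold = (0.28/0.1)^(1/0.72) ≈ 4.1788.
Output: y_gold = k_gold^0.28 = 4.1788^0.28 ≈ 1.4924.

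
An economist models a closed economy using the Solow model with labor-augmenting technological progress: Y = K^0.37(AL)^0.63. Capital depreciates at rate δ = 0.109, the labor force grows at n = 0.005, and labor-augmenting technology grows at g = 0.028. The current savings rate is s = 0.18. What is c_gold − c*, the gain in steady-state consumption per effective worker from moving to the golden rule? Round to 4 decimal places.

Δc ≈ 0.1631

n + g + δ = 0.005 + 0.028 + 0.109 = 0.142.
Current steady state (s = 0.18): k* = (0.18/0.142)^(1/0.63) ≈ 1.4570, y* = 1.4570^0.37 ≈ 1.1494, c* = (1−0.18)·1.1494 ≈ 0.9425.
Maximizing c = f(k) − (n+g+δ)·k gives f'(k) = n+g+δ, i.e. 0.37·k^(0.37−1) = 0.142, so k_gold = (0.37/0.142)^(1/0.63) ≈ 4.5728.
y_gold = 4.5728^0.37 ≈ 1.7550, c_gold = y_gold − 0.142·k_gold ≈ 1.1056.
Gain: Δc = 1.1056 − 0.9425 ≈ 0.1631.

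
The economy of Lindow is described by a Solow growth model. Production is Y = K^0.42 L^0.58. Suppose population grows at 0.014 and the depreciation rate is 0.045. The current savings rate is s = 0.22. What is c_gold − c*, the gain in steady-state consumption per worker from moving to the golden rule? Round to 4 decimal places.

Break-even investment rate: n + δ = 0.014 + 0.045 = 0.059.
Current steady state (s = 0.22): k* = (0.22/0.059)^(1/0.58) ≈ 9.6709, y* = 9.6709^0.42 ≈ 2.5936, c* = (1−0.22)·2.5936 ≈ 2.0230.
Setting f'(k) = n+δ gives 0.42·k^(0.42−1) = 0.059, hence k_gold = (0.42/0.059)^(1/0.58) ≈ 29.4884.
y_gold = 29.4884^0.42 ≈ 4.1424, c_gold = y_gold − 0.059·k_gold ≈ 2.4026.
Gain: Δc = 2.4026 − 2.0230 ≈ 0.3796.

Δc ≈ 0.3796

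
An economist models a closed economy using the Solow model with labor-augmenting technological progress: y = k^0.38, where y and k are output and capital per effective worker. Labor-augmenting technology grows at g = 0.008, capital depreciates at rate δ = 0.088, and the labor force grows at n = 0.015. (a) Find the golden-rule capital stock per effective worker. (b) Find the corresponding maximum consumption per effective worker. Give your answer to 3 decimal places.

The effective depreciation rate is n + g + δ = 0.015 + 0.008 + 0.088 = 0.111.
Golden rule sets MPK = n+g+δ: 0.38·k^(0.38−1) = 0.111, so k_gold = (0.38/0.111)^(1/0.62) ≈ 7.2784.
y_gold = 7.2784^0.38 ≈ 2.1260; c_gold = y_gold − 0.111·k_gold ≈ 1.3181.

(a) k_gold ≈ 7.278; (b) c_gold ≈ 1.318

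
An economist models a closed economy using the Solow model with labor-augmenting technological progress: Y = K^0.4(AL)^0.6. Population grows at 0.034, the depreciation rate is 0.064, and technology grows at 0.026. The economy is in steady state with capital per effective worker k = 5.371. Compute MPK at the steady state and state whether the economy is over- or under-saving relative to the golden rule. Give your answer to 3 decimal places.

Break-even investment rate: n + g + δ = 0.034 + 0.026 + 0.064 = 0.124.
MPK = 0.4·k^(0.4−1) = 0.4·5.371^(-0.6) ≈ 0.1459.
MPK > 0.124, so the economy is dynamically efficient (under-saving).

under-saving; MPK ≈ 0.146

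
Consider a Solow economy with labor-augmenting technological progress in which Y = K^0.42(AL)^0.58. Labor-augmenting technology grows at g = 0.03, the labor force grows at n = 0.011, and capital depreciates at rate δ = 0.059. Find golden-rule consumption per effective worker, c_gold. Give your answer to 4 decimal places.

c_gold ≈ 1.6396

The effective depreciation rate is n + g + δ = 0.011 + 0.03 + 0.059 = 0.1.
Maximizing c = f(k) − (n+g+δ)·k gives f'(k) = n+g+δ, i.e. 0.42·k^(0.42−1) = 0.1, so k_gold = (0.42/0.1)^(1/0.58) ≈ 11.8732.
y_gold = 11.8732^0.42 ≈ 2.8270.
c_gold = y_gold − (n+g+δ)·k_gold = 2.8270 − 0.1·11.8732 ≈ 1.6396.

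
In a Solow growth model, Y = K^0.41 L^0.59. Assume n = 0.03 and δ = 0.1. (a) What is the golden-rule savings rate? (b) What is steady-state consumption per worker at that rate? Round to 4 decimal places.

Break-even investment rate: n + δ = 0.03 + 0.1 = 0.13.
For Cobb-Douglas, s_gold equals capital's share: s_gold = 0.41.
At the golden rule the marginal product of capital equals n+δ: 0.41·k^(0.41−1) = 0.13. Solving, k_gold = (0.41/0.13)^(1/0.59) ≈ 7.0064.
y_gold = 7.0064^0.41 ≈ 2.2215; c_gold = (1−0.41)·y_gold ≈ 1.3107.

(a) s_gold = 0.4100; (b) c_gold ≈ 1.3107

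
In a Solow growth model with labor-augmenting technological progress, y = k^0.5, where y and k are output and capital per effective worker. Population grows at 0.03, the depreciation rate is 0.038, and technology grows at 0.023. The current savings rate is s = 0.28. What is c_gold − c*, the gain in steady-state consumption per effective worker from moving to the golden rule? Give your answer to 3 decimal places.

Break-even investment rate: n + g + δ = 0.03 + 0.023 + 0.038 = 0.091.
Current steady state (s = 0.28): k* = (0.28/0.091)^(1/0.5) ≈ 9.4675, y* = 9.4675^0.5 ≈ 3.0769, c* = (1−0.28)·3.0769 ≈ 2.2154.
At the golden rule the marginal product of capital equals n+g+δ: 0.5·k^(0.5−1) = 0.091. Solving, k_gold = (0.5/0.091)^(1/0.5) ≈ 30.1896.
y_gold = 30.1896^0.5 ≈ 5.4945, c_gold = y_gold − 0.091·k_gold ≈ 2.7473.
Gain: Δc = 2.7473 − 2.2154 ≈ 0.5319.

Δc ≈ 0.532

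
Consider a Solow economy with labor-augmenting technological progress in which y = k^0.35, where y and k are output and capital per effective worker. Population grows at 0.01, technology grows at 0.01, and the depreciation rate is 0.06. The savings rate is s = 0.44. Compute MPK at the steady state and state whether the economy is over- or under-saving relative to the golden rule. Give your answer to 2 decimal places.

Break-even investment rate: n + g + δ = 0.01 + 0.01 + 0.06 = 0.08.
Steady-state k*: s·k^0.35 = 0.08·k gives k* = (0.44/0.08)^(1/0.65) ≈ 13.7727.
MPK = 0.35·13.7727^(-0.65) ≈ 0.0636.
MPK < n+g+δ = 0.08, so the economy is dynamically inefficient (over-saving).

over-saving; MPK ≈ 0.06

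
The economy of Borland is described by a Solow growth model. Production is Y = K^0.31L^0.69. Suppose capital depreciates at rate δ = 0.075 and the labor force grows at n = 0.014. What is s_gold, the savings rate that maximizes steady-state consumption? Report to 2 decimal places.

s_gold = 0.31

n + δ = 0.014 + 0.075 = 0.089.
At the golden rule MPK = n+δ, and in any Cobb-Douglas steady state s = (n+δ)·k/y = MPK·k/y = capital's share 0.31.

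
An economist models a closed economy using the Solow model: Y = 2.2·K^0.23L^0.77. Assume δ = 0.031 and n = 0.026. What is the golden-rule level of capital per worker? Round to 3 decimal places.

Break-even investment rate: n + δ = 0.026 + 0.031 = 0.057.
Golden rule sets MPK = n+δ: 0.23·2.2·k^(0.23−1) = 0.057, so k_gold = (0.23·2.2/0.057)^(1/0.77) ≈ 17.0422.

k_gold ≈ 17.042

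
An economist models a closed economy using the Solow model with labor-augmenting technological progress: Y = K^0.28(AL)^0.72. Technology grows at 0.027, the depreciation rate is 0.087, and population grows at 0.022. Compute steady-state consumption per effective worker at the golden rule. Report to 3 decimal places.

Break-even investment rate: n + g + δ = 0.022 + 0.027 + 0.087 = 0.136.
At the golden rule the marginal product of capital equals n+g+δ: 0.28·k^(0.28−1) = 0.136. Solving, k_gold = (0.28/0.136)^(1/0.72) ≈ 2.7264.
y_gold = 2.7264^0.28 ≈ 1.3242.
c_gold = y_gold − (n+g+δ)·k_gold = 1.3242 − 0.136·2.7264 ≈ 0.9534.

c_gold ≈ 0.953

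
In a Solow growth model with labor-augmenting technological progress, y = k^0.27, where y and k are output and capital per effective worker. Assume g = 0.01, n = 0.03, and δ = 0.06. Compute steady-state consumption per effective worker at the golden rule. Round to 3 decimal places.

Break-even investment rate: n + g + δ = 0.03 + 0.01 + 0.06 = 0.1.
Maximizing c = f(k) − (n+g+δ)·k gives f'(k) = n+g+δ, i.e. 0.27·k^(0.27−1) = 0.1, so k_gold = (0.27/0.1)^(1/0.73) ≈ 3.8986.
y_gold = 3.8986^0.27 ≈ 1.4439.
c_gold = y_gold − (n+g+δ)·k_gold = 1.4439 − 0.1·3.8986 ≈ 1.0541.

c_gold ≈ 1.054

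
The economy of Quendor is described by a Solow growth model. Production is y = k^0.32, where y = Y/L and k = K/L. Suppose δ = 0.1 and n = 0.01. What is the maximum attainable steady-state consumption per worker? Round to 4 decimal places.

c_gold ≈ 1.1240

Capital per worker breaks even when investment replaces (n + δ)·k; here n + δ = 0.11.
Setting f'(k) = n+δ gives 0.32·k^(0.32−1) = 0.11, hence k_gold = (0.32/0.11)^(1/0.68) ≈ 4.8083.
y_gold = 4.8083^0.32 ≈ 1.6529.
c_gold = y_gold − (n+δ)·k_gold = 1.6529 − 0.11·4.8083 ≈ 1.1240.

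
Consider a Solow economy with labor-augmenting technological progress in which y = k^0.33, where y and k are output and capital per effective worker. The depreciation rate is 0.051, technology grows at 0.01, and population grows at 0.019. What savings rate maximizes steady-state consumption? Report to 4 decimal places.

s_gold = 0.3300

Break-even investment rate: n + g + δ = 0.019 + 0.01 + 0.051 = 0.08.
At the golden rule MPK = n+g+δ, and in any Cobb-Douglas steady state s = (n+g+δ)·k/y = MPK·k/y = capital's share 0.33.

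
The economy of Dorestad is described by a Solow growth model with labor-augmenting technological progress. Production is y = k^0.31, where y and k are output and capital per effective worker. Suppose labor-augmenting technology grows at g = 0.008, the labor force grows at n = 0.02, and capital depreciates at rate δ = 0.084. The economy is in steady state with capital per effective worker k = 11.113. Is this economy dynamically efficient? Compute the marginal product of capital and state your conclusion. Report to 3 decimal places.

Break-even investment rate: n + g + δ = 0.02 + 0.008 + 0.084 = 0.112.
MPK = 0.31·k^(0.31−1) = 0.31·11.113^(-0.69) ≈ 0.0588.
MPK < 0.112, so the economy is dynamically inefficient (over-saving).

dynamically inefficient; MPK ≈ 0.059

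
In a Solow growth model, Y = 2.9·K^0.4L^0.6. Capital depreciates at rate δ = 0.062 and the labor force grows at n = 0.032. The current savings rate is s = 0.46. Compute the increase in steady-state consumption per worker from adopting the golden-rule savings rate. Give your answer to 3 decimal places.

Δc ≈ 0.113

n + δ = 0.032 + 0.062 = 0.094.
Current steady state (s = 0.46): k* = (0.46·2.9/0.094)^(1/0.6) ≈ 83.1853, y* = 2.9·83.1853^0.4 ≈ 16.9987, c* = (1−0.46)·16.9987 ≈ 9.1793.
Golden rule sets MPK = n+δ: 0.4·2.9·k^(0.4−1) = 0.094, so k_gold = (0.4·2.9/0.094)^(1/0.6) ≈ 65.8997.
y_gold = 2.9·65.8997^0.4 ≈ 15.4864, c_gold = y_gold − 0.094·k_gold ≈ 9.2919.
Gain: Δc = 9.2919 − 9.1793 ≈ 0.1125.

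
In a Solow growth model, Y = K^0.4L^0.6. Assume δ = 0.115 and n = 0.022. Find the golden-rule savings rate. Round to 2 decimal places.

s_gold = 0.40

Break-even investment rate: n + δ = 0.022 + 0.115 = 0.137.
At the golden rule MPK = n+δ, and in any Cobb-Douglas steady state s = (n+δ)·k/y = MPK·k/y = capital's share 0.4.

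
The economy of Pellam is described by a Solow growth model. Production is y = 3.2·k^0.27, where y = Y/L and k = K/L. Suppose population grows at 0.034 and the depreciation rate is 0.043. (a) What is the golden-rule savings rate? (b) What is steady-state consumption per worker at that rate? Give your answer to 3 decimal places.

The effective depreciation rate is n + δ = 0.034 + 0.043 = 0.077.
For Cobb-Douglas, s_gold equals capital's share: s_gold = 0.27.
Maximizing c = f(k) − (n+δ)·k gives f'(k) = n+δ, i.e. 0.27·3.2·k^(0.27−1) = 0.077, so k_gold = (0.27·3.2/0.077)^(1/0.73) ≈ 27.4402.
y_gold = 3.2·27.4402^0.27 ≈ 7.8255; c_gold = (1−0.27)·y_gold ≈ 5.7126.

(a) s_gold = 0.270; (b) c_gold ≈ 5.713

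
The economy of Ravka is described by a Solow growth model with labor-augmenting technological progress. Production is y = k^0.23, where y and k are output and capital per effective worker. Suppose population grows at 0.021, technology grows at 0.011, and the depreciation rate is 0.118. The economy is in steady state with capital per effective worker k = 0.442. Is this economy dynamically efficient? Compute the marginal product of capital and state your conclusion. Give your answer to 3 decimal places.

dynamically efficient; MPK ≈ 0.431

Break-even investment rate: n + g + δ = 0.021 + 0.011 + 0.118 = 0.15.
MPK = 0.23·k^(0.23−1) = 0.23·0.442^(-0.77) ≈ 0.4313.
MPK > 0.15, so the economy is dynamically efficient (under-saving).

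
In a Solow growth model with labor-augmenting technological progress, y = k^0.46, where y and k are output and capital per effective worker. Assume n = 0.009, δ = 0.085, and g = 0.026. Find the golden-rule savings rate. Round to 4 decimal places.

s_gold = 0.4600

Capital per effective worker breaks even when investment replaces (n + g + δ)·k; here n + g + δ = 0.12.
At the golden rule MPK = n+g+δ, and in any Cobb-Douglas steady state s = (n+g+δ)·k/y = MPK·k/y = capital's share 0.46.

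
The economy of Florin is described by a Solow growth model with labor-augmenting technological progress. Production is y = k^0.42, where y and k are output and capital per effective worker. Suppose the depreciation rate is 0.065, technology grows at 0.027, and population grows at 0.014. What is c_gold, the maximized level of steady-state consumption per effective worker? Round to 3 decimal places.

n + g + δ = 0.014 + 0.027 + 0.065 = 0.106.
Setting f'(k) = n+g+δ gives 0.42·k^(0.42−1) = 0.106, hence k_gold = (0.42/0.106)^(1/0.58) ≈ 10.7383.
y_gold = 10.7383^0.42 ≈ 2.7102.
c_gold = y_gold − (n+g+δ)·k_gold = 2.7102 − 0.106·10.7383 ≈ 1.5719.

c_gold ≈ 1.572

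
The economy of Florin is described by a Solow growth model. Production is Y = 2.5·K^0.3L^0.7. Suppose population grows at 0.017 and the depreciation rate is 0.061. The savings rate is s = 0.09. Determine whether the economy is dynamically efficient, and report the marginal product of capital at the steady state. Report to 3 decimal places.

n + δ = 0.017 + 0.061 = 0.078.
Steady-state k*: s·A·k^0.3 = 0.078·k gives k* = (0.09·2.5/0.078)^(1/0.7) ≈ 4.5422.
MPK = 0.3·2.5·4.5422^(-0.7) ≈ 0.2600.
MPK > n+δ = 0.078, so the economy is dynamically efficient (under-saving).

dynamically efficient; MPK ≈ 0.260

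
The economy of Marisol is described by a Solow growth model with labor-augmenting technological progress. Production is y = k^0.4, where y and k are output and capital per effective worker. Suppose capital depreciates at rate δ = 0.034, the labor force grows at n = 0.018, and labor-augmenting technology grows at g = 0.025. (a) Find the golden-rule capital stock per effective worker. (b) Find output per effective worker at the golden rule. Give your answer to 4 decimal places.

The effective depreciation rate is n + g + δ = 0.018 + 0.025 + 0.034 = 0.077.
Golden rule sets MPK = n+g+δ: 0.4·k^(0.4−1) = 0.077, so k_gold = (0.4/0.077)^(1/0.6) ≈ 15.5817.
y_gold = 15.5817^0.4 ≈ 2.9995.

(a) k_gold ≈ 15.5817; (b) y_gold ≈ 2.9995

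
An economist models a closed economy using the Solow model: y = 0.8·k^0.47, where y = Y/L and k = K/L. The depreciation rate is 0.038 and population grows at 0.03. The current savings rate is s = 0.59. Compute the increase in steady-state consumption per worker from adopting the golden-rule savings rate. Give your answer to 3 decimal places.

The effective depreciation rate is n + δ = 0.03 + 0.038 = 0.068.
Current steady state (s = 0.59): k* = (0.59·0.8/0.068)^(1/0.53) ≈ 38.6910, y* = 0.8·38.6910^0.47 ≈ 4.4593, c* = (1−0.59)·4.4593 ≈ 1.8283.
Setting f'(k) = n+δ gives 0.47·0.8·k^(0.47−1) = 0.068, hence k_gold = (0.47·0.8/0.068)^(1/0.53) ≈ 25.1931.
y_gold = 0.8·25.1931^0.47 ≈ 3.6450, c_gold = y_gold − 0.068·k_gold ≈ 1.9318.
Gain: Δc = 1.9318 − 1.8283 ≈ 0.1035.

Δc ≈ 0.104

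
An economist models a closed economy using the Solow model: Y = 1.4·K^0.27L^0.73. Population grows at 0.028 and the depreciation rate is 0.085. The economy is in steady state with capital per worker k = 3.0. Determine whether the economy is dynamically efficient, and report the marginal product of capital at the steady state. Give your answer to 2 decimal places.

n + δ = 0.028 + 0.085 = 0.113.
MPK = 0.27·1.4·k^(0.27−1) = 0.27·1.4·3.0^(-0.73) ≈ 0.1695.
MPK > 0.113, so the economy is dynamically efficient (under-saving).

dynamically efficient; MPK ≈ 0.17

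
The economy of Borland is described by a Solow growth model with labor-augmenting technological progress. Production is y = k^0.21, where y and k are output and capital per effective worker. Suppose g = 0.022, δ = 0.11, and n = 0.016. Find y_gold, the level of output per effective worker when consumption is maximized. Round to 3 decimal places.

Break-even investment rate: n + g + δ = 0.016 + 0.022 + 0.11 = 0.148.
Maximizing c = f(k) − (n+g+δ)·k gives f'(k) = n+g+δ, i.e. 0.21·k^(0.21−1) = 0.148, so k_gold = (0.21/0.148)^(1/0.79) ≈ 1.5572.
Output: y_gold = k_gold^0.21 = 1.5572^0.21 ≈ 1.0975.

y_gold ≈ 1.097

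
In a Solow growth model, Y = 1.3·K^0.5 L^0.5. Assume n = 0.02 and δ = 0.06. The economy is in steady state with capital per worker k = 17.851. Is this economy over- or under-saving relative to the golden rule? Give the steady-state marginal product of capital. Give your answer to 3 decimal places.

under-saving; MPK ≈ 0.154

The effective depreciation rate is n + δ = 0.02 + 0.06 = 0.08.
MPK = 0.5·1.3·k^(0.5−1) = 0.5·1.3·17.851^(-0.5) ≈ 0.1538.
MPK > 0.08, so the economy is dynamically efficient (under-saving).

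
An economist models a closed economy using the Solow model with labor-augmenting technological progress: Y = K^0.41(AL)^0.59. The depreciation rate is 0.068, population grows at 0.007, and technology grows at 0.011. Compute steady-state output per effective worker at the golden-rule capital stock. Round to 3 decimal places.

y_gold ≈ 2.960

Capital per effective worker breaks even when investment replaces (n + g + δ)·k; here n + g + δ = 0.086.
At the golden rule the marginal product of capital equals n+g+δ: 0.41·k^(0.41−1) = 0.086. Solving, k_gold = (0.41/0.086)^(1/0.59) ≈ 14.1136.
Output: y_gold = k_gold^0.41 = 14.1136^0.41 ≈ 2.9604.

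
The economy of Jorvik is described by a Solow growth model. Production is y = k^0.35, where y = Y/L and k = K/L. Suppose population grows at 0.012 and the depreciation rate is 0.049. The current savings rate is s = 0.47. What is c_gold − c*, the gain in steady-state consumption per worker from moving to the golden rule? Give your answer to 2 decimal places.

Δc ≈ 0.07

n + δ = 0.012 + 0.049 = 0.061.
Current steady state (s = 0.47): k* = (0.47/0.061)^(1/0.65) ≈ 23.1344, y* = 23.1344^0.35 ≈ 3.0026, c* = (1−0.47)·3.0026 ≈ 1.5914.
Golden rule sets MPK = n+δ: 0.35·k^(0.35−1) = 0.061, so k_gold = (0.35/0.061)^(1/0.65) ≈ 14.6991.
y_gold = 14.6991^0.35 ≈ 2.5618, c_gold = y_gold − 0.061·k_gold ≈ 1.6652.
Gain: Δc = 1.6652 − 1.5914 ≈ 0.0738.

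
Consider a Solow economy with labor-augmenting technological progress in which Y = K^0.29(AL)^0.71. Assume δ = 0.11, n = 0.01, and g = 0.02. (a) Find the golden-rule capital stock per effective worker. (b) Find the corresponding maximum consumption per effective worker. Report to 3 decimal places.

n + g + δ = 0.01 + 0.02 + 0.11 = 0.14.
Maximizing c = f(k) − (n+g+δ)·k gives f'(k) = n+g+δ, i.e. 0.29·k^(0.29−1) = 0.14, so k_gold = (0.29/0.14)^(1/0.71) ≈ 2.7890.
y_gold = 2.7890^0.29 ≈ 1.3464; c_gold = y_gold − 0.14·k_gold ≈ 0.9560.

(a) k_gold ≈ 2.789; (b) c_gold ≈ 0.956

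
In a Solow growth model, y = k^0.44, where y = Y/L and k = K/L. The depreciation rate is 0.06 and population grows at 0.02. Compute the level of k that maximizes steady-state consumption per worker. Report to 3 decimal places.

Capital per worker breaks even when investment replaces (n + δ)·k; here n + δ = 0.08.
Setting f'(k) = n+δ gives 0.44·k^(0.44−1) = 0.08, hence k_gold = (0.44/0.08)^(1/0.56) ≈ 20.9931.

k_gold ≈ 20.993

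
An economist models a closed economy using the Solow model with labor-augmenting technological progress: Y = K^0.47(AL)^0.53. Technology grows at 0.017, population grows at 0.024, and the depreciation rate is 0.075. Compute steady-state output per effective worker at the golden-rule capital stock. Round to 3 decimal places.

y_gold ≈ 3.458

Break-even investment rate: n + g + δ = 0.024 + 0.017 + 0.075 = 0.116.
Golden rule sets MPK = n+g+δ: 0.47·k^(0.47−1) = 0.116, so k_gold = (0.47/0.116)^(1/0.53) ≈ 14.0117.
Output: y_gold = k_gold^0.47 = 14.0117^0.47 ≈ 3.4582.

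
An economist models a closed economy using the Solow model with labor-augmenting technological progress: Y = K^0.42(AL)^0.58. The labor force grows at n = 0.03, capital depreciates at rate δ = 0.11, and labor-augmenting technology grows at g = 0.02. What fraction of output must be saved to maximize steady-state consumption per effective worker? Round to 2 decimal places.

n + g + δ = 0.03 + 0.02 + 0.11 = 0.16.
At the golden rule MPK = n+g+δ, and in any Cobb-Douglas steady state s = (n+g+δ)·k/y = MPK·k/y = capital's share 0.42.

s_gold = 0.42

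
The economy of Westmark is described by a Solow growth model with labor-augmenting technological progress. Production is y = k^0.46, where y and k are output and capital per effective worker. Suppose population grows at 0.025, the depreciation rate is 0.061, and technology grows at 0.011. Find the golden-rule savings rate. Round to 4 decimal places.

Capital per effective worker breaks even when investment replaces (n + g + δ)·k; here n + g + δ = 0.097.
At the golden rule MPK = n+g+δ, and in any Cobb-Douglas steady state s = (n+g+δ)·k/y = MPK·k/y = capital's share 0.46.

s_gold = 0.4600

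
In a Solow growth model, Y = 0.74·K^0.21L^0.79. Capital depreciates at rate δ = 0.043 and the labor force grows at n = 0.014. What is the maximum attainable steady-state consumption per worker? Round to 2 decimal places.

c_gold ≈ 0.76

n + δ = 0.014 + 0.043 = 0.057.
Maximizing c = f(k) − (n+δ)·k gives f'(k) = n+δ, i.e. 0.21·0.74·k^(0.21−1) = 0.057, so k_gold = (0.21·0.74/0.057)^(1/0.79) ≈ 3.5593.
y_gold = 0.74·3.5593^0.21 ≈ 0.9661.
c_gold = y_gold − (n+δ)·k_gold = 0.9661 − 0.057·3.5593 ≈ 0.7632.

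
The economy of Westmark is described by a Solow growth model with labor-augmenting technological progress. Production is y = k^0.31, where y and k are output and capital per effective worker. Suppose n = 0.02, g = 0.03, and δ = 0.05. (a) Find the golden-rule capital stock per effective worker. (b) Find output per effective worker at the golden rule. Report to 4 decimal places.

n + g + δ = 0.02 + 0.03 + 0.05 = 0.1.
Maximizing c = f(k) − (n+g+δ)·k gives f'(k) = n+g+δ, i.e. 0.31·k^(0.31−1) = 0.1, so k_gold = (0.31/0.1)^(1/0.69) ≈ 5.1537.
y_gold = 5.1537^0.31 ≈ 1.6625.

(a) k_gold ≈ 5.1537; (b) y_gold ≈ 1.6625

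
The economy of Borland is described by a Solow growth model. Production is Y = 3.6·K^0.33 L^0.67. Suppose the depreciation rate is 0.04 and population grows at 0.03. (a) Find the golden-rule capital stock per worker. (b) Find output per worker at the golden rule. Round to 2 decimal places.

Capital per worker breaks even when investment replaces (n + δ)·k; here n + δ = 0.07.
At the golden rule the marginal product of capital equals n+δ: 0.33·3.6·k^(0.33−1) = 0.07. Solving, k_gold = (0.33·3.6/0.07)^(1/0.67) ≈ 68.4543.
y_gold = 3.6·68.4543^0.33 ≈ 14.5206.

(a) k_gold ≈ 68.45; (b) y_gold ≈ 14.52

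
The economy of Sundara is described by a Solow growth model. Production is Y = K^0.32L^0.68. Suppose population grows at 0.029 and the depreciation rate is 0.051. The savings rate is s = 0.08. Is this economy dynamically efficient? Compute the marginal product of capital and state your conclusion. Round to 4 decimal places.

dynamically efficient; MPK ≈ 0.3200

Capital per worker breaks even when investment replaces (n + δ)·k; here n + δ = 0.08.
Steady-state k*: s·k^0.32 = 0.08·k gives k* = (0.08/0.08)^(1/0.68) ≈ 1.0000.
MPK = 0.32·1.0000^(-0.68) ≈ 0.3200.
MPK > n+δ = 0.08, so the economy is dynamically efficient (under-saving).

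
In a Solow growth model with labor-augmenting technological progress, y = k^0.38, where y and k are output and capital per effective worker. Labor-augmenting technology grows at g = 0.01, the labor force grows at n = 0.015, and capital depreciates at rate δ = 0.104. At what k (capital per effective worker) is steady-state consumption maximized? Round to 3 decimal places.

k_gold ≈ 5.712

Break-even investment rate: n + g + δ = 0.015 + 0.01 + 0.104 = 0.129.
At the golden rule the marginal product of capital equals n+g+δ: 0.38·k^(0.38−1) = 0.129. Solving, k_gold = (0.38/0.129)^(1/0.62) ≈ 5.7117.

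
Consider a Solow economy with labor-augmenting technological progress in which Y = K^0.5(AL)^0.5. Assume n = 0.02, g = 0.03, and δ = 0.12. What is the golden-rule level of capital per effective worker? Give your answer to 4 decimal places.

n + g + δ = 0.02 + 0.03 + 0.12 = 0.17.
Setting f'(k) = n+g+δ gives 0.5·k^(0.5−1) = 0.17, hence k_gold = (0.5/0.17)^(1/0.5) ≈ 8.6505.

k_gold ≈ 8.6505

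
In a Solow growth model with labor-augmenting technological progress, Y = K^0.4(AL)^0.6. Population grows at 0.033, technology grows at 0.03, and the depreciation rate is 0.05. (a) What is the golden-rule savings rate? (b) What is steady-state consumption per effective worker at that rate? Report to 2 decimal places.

n + g + δ = 0.033 + 0.03 + 0.05 = 0.113.
For Cobb-Douglas, s_gold equals capital's share: s_gold = 0.4.
Maximizing c = f(k) − (n+g+δ)·k gives f'(k) = n+g+δ, i.e. 0.4·k^(0.4−1) = 0.113, so k_gold = (0.4/0.113)^(1/0.6) ≈ 8.2218.
y_gold = 8.2218^0.4 ≈ 2.3227; c_gold = (1−0.4)·y_gold ≈ 1.3936.

(a) s_gold = 0.40; (b) c_gold ≈ 1.39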